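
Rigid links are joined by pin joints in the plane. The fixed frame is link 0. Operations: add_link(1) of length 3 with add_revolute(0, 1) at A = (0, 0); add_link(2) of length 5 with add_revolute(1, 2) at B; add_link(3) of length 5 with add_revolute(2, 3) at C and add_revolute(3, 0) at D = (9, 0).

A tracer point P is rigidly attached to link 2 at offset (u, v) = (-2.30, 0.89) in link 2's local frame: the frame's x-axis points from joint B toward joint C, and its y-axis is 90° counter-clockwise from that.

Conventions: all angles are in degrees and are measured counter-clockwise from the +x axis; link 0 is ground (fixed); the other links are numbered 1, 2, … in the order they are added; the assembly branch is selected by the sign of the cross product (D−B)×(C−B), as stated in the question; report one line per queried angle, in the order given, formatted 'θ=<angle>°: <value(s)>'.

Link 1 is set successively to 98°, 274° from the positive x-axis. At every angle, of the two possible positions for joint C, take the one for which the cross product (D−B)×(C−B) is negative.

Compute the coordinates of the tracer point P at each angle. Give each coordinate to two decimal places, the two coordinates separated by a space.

A=(0,0), D=(9.00,0)
θ=98°: B = A + 3.00·(cos98°, sin98°) = (-0.4175, 2.9708)
θ=98°: |BD| = 9.8750
θ=98°: circle(B,5.00) ∩ circle(D,5.00): a=4.9375, h=0.7881
θ=98°:   candidates: C₊=(4.5283,2.2370) cross=7.783; C₋=(4.0541,0.7338) cross=-7.783
θ=98°:   branch - wants cross < 0 → take C=(4.0541,0.7338) (cross=-7.783)
θ=98°: ex = (C−B)/|BC| = (0.8943,-0.4474); ey = (0.4474,0.8943)
θ=98°: P = B + -2.30·ex + 0.89·ey = (-2.0763,4.7958)
θ=274°: B = A + 3.00·(cos274°, sin274°) = (0.2093, -2.9927)
θ=274°: |BD| = 9.2862
θ=274°: circle(B,5.00) ∩ circle(D,5.00): a=4.6431, h=1.8552
θ=274°:   candidates: C₊=(4.0068,0.2599) cross=17.228; C₋=(5.2025,-3.2526) cross=-17.228
θ=274°:   branch - wants cross < 0 → take C=(5.2025,-3.2526) (cross=-17.228)
θ=274°: ex = (C−B)/|BC| = (0.9986,-0.0520); ey = (0.0520,0.9986)
θ=274°: P = B + -2.30·ex + 0.89·ey = (-2.0414,-1.9844)

θ=98°: -2.08 4.80
θ=274°: -2.04 -1.98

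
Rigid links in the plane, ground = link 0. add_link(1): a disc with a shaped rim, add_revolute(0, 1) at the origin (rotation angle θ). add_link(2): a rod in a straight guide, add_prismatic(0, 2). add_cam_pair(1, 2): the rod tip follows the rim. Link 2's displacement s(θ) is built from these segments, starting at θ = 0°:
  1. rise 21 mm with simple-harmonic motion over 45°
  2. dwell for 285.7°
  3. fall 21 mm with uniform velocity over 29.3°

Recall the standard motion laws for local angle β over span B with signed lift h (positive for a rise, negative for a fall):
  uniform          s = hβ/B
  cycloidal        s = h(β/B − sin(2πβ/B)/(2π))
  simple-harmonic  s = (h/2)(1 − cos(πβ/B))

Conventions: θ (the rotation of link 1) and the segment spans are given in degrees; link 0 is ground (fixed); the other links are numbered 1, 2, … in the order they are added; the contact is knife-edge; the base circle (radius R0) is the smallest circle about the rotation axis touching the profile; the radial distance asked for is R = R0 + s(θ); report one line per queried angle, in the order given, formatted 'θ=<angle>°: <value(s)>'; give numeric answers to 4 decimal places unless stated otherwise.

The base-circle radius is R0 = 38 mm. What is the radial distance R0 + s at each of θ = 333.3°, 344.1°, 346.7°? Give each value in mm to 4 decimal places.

segment 1 (0° to 45°, simple-harmonic, h = 21) is passed completely: s = 0.0000 + (21) = 21.0000
segment 2 (45° to 330.7°, dwell): s unchanged at 21.0000
θ = 333.3° falls in segment 3 (330.7° to 360°, uniform, h = -21): β = 333.3 − 330.7 = 2.6°, B = 29.3°; Δs = -21·2.6/29.3 = -1.8635; s = 21.0000 − 1.8635 = 19.1365
θ = 344.1° falls in segment 3 (330.7° to 360°, uniform, h = -21): β = 344.1 − 330.7 = 13.4°, B = 29.3°; Δs = -21·13.4/29.3 = -9.6041; s = 21.0000 − 9.6041 = 11.3959
θ = 346.7° falls in segment 3 (330.7° to 360°, uniform, h = -21): β = 346.7 − 330.7 = 16°, B = 29.3°; Δs = -21·16/29.3 = -11.4676; s = 21.0000 − 11.4676 = 9.5324
θ=333.3°: R = R0 + s = 38 + 19.1365 = 57.1365
θ=344.1°: R = R0 + s = 38 + 11.3959 = 49.3959
θ=346.7°: R = R0 + s = 38 + 9.5324 = 47.5324

θ=333.3°: 57.1365
θ=344.1°: 49.3959
θ=346.7°: 47.5324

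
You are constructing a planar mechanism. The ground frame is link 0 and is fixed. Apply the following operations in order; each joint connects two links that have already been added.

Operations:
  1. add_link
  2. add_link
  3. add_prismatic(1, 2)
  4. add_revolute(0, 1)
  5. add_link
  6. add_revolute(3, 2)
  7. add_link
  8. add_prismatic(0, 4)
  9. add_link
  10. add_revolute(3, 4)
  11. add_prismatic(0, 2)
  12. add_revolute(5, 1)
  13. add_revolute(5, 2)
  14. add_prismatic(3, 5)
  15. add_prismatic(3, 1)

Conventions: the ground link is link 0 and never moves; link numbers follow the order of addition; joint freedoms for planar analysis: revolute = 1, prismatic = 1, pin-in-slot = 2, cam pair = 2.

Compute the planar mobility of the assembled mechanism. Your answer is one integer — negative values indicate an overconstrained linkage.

ground; <1,0,0>
#1 <2,0,0>
#2 <3,0,0>
P:1↔2 J1 <3,1,0>
R:0↔1 J1 <3,2,0>
#3 <4,2,0>
R:3↔2 J1 <4,3,0>
#4 <5,3,0>
P:0↔4 J1 <5,4,0>
#5 <6,4,0>
R:3↔4 J1 <6,5,0>
P:0↔2 J1 <6,6,0>
R:5↔1 J1 <6,7,0>
R:5↔2 J1 <6,8,0>
P:3↔5 J1 <6,9,0>
P:3↔1 J1 <6,10,0>
3×5 − 2×10 − 1×0 = -5

M = -5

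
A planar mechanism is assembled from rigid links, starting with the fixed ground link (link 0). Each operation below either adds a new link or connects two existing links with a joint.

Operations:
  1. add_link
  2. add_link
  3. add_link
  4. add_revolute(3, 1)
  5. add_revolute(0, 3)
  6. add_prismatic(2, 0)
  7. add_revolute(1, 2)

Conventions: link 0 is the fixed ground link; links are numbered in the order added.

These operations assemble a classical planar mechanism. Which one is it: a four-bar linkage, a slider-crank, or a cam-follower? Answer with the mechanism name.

links: 4 (incl. ground); joints: 3 revolute, 1 prismatic, 0 higher (cam) pair, forming one closed loop
4 links, 3 revolutes + 1 prismatic in one loop → slider-crank

slider-crank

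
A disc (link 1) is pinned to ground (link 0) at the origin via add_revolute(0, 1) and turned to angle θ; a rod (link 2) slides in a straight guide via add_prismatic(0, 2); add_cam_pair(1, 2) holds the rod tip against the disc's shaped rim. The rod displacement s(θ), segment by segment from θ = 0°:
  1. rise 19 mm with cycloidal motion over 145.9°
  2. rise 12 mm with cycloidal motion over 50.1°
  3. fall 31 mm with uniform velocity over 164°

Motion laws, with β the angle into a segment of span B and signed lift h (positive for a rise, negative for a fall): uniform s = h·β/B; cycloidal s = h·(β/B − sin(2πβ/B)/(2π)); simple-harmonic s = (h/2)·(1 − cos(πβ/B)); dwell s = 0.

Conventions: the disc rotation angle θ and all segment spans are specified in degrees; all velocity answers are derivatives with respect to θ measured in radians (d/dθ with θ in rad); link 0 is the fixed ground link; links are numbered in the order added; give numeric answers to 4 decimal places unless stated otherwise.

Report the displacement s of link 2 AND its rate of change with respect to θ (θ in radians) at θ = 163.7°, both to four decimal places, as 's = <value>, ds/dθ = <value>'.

segment 1 (0° to 145.9°, cycloidal, h = 19) is passed completely: s = 0.0000 + (19) = 19.0000
θ = 163.7° falls in segment 2 (145.9° to 196°, cycloidal, h = 12): β = 163.7 − 145.9 = 17.8°, B = 50.1°; Δs = 12·(0.3553 − sin(2π·0.3553)/(2π)) = 2.7565; s = 19.0000 + 2.7565 = 21.7565
velocity in seg [145.9°–196°] (cycloidal), θ in radians: β = 17.8° = 0.3107 rad, B = 50.1° = 0.8744 rad; ds/dθ = (h/B)(1 − cos(2πβ/B)) = (12/0.8744)(1 − cos(2π·0.3553)) = 22.154500 mm/rad

s = 21.7565, ds/dθ = 22.1545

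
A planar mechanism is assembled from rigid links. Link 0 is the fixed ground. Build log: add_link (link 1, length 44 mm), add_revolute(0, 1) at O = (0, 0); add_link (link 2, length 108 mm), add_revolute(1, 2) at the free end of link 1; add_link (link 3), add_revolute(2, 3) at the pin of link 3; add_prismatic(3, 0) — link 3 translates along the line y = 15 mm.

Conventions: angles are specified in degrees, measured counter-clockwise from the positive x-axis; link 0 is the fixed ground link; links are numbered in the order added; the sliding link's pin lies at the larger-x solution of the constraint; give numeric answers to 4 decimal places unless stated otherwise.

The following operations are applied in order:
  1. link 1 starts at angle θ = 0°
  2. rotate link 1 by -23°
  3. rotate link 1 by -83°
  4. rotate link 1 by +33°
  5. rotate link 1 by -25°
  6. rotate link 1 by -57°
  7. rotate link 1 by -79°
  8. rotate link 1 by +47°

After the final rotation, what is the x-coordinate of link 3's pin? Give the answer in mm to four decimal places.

geometry: r = 44 mm, L = 108 mm, e = 15 mm; θ starts at 0°
rotate link 1 by -23°: θ ← 0° -23° = -23°
rotate link 1 by -83°: θ ← -23° -83° = -106°
rotate link 1 by +33°: θ ← -106° +33° = -73°
rotate link 1 by -25°: θ ← -73° -25° = -98°
rotate link 1 by -57°: θ ← -98° -57° = -155°
rotate link 1 by -79°: θ ← -155° -79° = -234°
rotate link 1 by +47°: θ ← -234° +47° = -187°
crank pin P = (r cos θ, r sin θ) = (-43.672031, 5.362251)
h = r sin θ − e = 5.362251 − 15 = -9.637749
x = r cos θ + √(L² − h²) = -43.672031 + 107.569112 = 63.897081

63.8971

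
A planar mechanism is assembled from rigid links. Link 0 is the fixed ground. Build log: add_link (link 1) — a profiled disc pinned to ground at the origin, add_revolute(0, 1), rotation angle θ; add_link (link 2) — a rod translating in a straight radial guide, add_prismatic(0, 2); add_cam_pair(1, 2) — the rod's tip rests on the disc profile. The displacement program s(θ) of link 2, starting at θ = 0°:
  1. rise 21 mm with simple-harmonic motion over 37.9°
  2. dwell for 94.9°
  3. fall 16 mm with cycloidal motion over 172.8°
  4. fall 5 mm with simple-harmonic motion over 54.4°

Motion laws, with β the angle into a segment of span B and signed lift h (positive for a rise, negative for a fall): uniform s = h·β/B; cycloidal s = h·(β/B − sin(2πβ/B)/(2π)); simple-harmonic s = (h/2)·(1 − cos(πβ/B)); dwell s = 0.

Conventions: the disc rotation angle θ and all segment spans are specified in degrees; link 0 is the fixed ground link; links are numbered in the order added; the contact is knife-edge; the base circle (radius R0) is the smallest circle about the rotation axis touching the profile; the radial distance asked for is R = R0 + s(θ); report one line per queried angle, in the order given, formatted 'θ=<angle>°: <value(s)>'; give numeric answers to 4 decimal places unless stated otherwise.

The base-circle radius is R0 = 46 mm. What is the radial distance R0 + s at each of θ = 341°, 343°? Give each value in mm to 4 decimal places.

seg 1 [0°–37.9°] simple-harmonic, h=21: full span → s += 21 → s = 21.0000
seg 2 [37.9°–132.8°] dwell: s stays 21.0000
seg 3 [132.8°–305.6°] cycloidal, h=-16: full span → s += -16 → s = 5.0000
seg 4 [305.6°–360°] simple-harmonic, h=-5: θ=341° here. β=35.4, B=54.4. -5/2·(1 − cos(π·0.6507)) = -3.6401 → s = 1.3599
seg 4 [305.6°–360°] simple-harmonic, h=-5: θ=343° here. β=37.4, B=54.4. -5/2·(1 − cos(π·0.6875)) = -3.8889 → s = 1.1111
θ=341°: R = R0 + s = 46 + 1.3599 = 47.3599
θ=343°: R = R0 + s = 46 + 1.1111 = 47.1111

θ=341°: 47.3599
θ=343°: 47.1111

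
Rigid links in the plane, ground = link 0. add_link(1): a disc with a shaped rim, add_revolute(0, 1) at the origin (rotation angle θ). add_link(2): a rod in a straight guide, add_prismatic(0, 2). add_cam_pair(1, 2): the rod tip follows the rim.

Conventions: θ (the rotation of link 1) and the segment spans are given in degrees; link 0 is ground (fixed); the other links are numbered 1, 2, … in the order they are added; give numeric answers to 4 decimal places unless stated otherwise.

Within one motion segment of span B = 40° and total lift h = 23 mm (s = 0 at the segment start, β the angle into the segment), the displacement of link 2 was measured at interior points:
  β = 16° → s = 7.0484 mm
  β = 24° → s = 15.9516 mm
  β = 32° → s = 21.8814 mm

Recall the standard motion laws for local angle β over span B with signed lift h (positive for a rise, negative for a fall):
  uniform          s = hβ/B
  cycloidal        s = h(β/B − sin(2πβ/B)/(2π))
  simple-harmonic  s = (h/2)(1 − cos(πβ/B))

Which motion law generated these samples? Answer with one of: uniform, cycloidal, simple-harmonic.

candidates at β/B = r: uniform s = h·r (linear in β); cycloidal s = h·(r − sin(2πr)/(2π)); simple-harmonic s = (h/2)(1 − cos(πr))
β=16°: printed 7.0484 | uniform 9.2000, cycloidal 7.0484, simple-harmonic 7.9463
β=24°: printed 15.9516 | uniform 13.8000, cycloidal 15.9516, simple-harmonic 15.0537
β=32°: printed 21.8814 | uniform 18.4000, cycloidal 21.8814, simple-harmonic 20.8037
only one law matches every sample → cycloidal

cycloidal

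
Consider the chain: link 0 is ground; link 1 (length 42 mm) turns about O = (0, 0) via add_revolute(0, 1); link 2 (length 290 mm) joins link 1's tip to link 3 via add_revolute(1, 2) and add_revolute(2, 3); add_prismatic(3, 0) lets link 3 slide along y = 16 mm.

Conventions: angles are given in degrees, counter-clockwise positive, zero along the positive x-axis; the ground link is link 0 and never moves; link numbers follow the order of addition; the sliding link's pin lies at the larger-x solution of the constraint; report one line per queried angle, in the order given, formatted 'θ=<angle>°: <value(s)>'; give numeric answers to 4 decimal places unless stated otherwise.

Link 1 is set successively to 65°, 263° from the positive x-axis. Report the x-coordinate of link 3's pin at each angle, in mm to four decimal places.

geometry: r = 42 mm, L = 290 mm, e = 16 mm
θ=65°: crank pin P = (r cos θ, r sin θ) = (17.749967, 38.064927)
θ=65°: h = r sin θ − e = 38.064927 − 16 = 22.064927
θ=65°: x = r cos θ + √(L² − h²) = 17.749967 + 289.159366 = 306.909333
θ=263°: crank pin P = (r cos θ, r sin θ) = (-5.118512, -41.686938)
θ=263°: h = r sin θ − e = -41.686938 − 16 = -57.686938
θ=263°: x = r cos θ + √(L² − h²) = -5.118512 + 284.204534 = 279.086022

θ=65°: 306.9093
θ=263°: 279.0860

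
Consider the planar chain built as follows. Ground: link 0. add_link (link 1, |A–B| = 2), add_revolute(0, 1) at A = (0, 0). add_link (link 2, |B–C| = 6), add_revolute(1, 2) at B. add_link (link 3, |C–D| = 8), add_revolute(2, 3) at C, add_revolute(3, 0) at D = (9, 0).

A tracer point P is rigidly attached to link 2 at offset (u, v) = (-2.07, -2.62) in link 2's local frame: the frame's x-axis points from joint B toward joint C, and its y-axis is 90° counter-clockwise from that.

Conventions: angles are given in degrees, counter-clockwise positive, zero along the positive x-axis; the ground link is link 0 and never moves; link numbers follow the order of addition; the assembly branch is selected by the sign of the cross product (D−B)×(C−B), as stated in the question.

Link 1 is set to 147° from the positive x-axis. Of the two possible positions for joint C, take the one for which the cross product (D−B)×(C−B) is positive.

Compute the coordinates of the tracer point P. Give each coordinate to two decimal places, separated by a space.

A=(0,0), D=(9.00,0)
B = A + 2.00·(cos147°, sin147°) = (-1.6773, 1.0893)
|BD| = 10.7328
circle(B,6.00) ∩ circle(D,8.00): a=4.0620, h=4.4159
  candidates: C₊=(2.8118,5.0702) cross=47.395; C₋=(1.9155,-3.7161) cross=-47.395
  branch + wants cross > 0 → take C=(2.8118,5.0702) (cross=47.395)
ex = (C−B)/|BC| = (0.7482,0.6635); ey = (-0.6635,0.7482)
P = B + -2.07·ex + -2.62·ey = (-1.4878,-2.2444)

-1.49 -2.24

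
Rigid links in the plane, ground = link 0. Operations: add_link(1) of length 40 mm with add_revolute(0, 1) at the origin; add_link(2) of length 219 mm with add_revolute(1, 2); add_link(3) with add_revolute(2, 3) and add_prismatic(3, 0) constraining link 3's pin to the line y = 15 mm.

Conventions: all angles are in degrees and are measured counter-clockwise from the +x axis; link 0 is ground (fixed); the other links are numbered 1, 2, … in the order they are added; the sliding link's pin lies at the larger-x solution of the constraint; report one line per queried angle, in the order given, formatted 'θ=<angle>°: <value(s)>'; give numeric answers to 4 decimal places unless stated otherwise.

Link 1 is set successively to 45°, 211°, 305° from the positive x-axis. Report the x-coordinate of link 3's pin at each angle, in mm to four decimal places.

geometry: r = 40 mm, L = 219 mm, e = 15 mm
θ=45°: crank pin P = (r cos θ, r sin θ) = (28.284271, 28.284271)
θ=45°: h = r sin θ − e = 28.284271 − 15 = 13.284271
θ=45°: x = r cos θ + √(L² − h²) = 28.284271 + 218.596725 = 246.880996
θ=211°: crank pin P = (r cos θ, r sin θ) = (-34.286692, -20.601523)
θ=211°: h = r sin θ − e = -20.601523 − 15 = -35.601523
θ=211°: x = r cos θ + √(L² − h²) = -34.286692 + 216.086861 = 181.800169
θ=305°: crank pin P = (r cos θ, r sin θ) = (22.943057, -32.766082)
θ=305°: h = r sin θ − e = -32.766082 − 15 = -47.766082
θ=305°: x = r cos θ + √(L² − h²) = 22.943057 + 213.727400 = 236.670457

θ=45°: 246.8810
θ=211°: 181.8002
θ=305°: 236.6705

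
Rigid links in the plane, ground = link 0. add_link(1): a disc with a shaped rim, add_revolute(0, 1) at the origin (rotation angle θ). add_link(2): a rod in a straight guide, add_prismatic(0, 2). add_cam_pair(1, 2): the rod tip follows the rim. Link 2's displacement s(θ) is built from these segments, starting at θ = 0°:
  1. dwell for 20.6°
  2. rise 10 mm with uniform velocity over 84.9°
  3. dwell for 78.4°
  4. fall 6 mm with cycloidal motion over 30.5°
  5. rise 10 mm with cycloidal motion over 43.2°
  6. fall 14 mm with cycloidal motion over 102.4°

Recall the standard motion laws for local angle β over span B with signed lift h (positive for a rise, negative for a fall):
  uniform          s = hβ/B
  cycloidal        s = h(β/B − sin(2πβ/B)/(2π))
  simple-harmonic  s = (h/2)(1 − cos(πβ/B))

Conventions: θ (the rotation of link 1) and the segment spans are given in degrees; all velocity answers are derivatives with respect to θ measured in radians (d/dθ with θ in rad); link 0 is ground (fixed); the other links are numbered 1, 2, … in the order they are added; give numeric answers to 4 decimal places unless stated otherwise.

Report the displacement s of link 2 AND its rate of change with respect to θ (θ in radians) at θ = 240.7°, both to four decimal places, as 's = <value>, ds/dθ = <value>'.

segment 1 (0° to 20.6°, dwell): s unchanged at 0.0000
segment 2 (20.6° to 105.5°, uniform, h = 10) is passed completely: s = 0.0000 + (10) = 10.0000
segment 3 (105.5° to 183.9°, dwell): s unchanged at 10.0000
segment 4 (183.9° to 214.4°, cycloidal, h = -6) is passed completely: s = 10.0000 + (-6) = 4.0000
θ = 240.7° falls in segment 5 (214.4° to 257.6°, cycloidal, h = 10): β = 240.7 − 214.4 = 26.3°, B = 43.2°; Δs = 10·(0.6088 − sin(2π·0.6088)/(2π)) = 7.0932; s = 4.0000 + 7.0932 = 11.0932
velocity in seg [214.4°–257.6°] (cycloidal), θ in radians: β = 26.3° = 0.4590 rad, B = 43.2° = 0.7540 rad; ds/dθ = (h/B)(1 − cos(2πβ/B)) = (10/0.7540)(1 − cos(2π·0.6088)) = 23.545807 mm/rad

s = 11.0932, ds/dθ = 23.5458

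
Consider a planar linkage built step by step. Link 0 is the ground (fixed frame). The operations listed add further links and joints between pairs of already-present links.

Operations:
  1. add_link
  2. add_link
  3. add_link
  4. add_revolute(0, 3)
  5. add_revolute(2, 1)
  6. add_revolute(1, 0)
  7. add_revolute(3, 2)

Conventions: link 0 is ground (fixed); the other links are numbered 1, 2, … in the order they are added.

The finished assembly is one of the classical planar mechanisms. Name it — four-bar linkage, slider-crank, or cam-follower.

links: 4 (incl. ground); joints: 4 revolute, 0 prismatic, 0 higher (cam) pair, forming one closed loop
4 links in a single 4R loop → four-bar linkage

four-bar linkage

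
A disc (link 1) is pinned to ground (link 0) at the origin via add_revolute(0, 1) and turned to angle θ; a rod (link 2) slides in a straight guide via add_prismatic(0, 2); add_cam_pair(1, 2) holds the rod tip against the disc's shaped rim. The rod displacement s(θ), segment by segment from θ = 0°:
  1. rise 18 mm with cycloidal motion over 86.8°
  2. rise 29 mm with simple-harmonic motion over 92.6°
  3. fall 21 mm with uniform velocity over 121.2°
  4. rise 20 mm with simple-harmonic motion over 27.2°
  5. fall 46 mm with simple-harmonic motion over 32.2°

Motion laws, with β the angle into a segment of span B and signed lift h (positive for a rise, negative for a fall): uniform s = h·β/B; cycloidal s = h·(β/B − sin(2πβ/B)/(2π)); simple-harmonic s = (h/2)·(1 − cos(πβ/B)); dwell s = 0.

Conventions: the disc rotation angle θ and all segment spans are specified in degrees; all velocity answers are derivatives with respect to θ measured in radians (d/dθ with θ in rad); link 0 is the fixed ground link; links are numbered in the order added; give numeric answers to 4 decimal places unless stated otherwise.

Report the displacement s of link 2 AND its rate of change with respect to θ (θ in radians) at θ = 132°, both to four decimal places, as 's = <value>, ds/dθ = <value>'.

segment 1 (0° to 86.8°, cycloidal, h = 18) is passed completely: s = 0.0000 + (18) = 18.0000
θ = 132° falls in segment 2 (86.8° to 179.4°, simple-harmonic, h = 29): β = 132 − 86.8 = 45.2°, B = 92.6°; Δs = 29/2·(1 − cos(π·0.4881)) = 13.9590; s = 18.0000 + 13.9590 = 31.9590
velocity in seg [86.8°–179.4°] (simple-harmonic), θ in radians: β = 45.2° = 0.7889 rad, B = 92.6° = 1.6162 rad; ds/dθ = (πh/(2B)) sin(πβ/B) = (π·29/(2·1.6162)) sin(π·0.4881) = 28.166120 mm/rad

s = 31.9590, ds/dθ = 28.1661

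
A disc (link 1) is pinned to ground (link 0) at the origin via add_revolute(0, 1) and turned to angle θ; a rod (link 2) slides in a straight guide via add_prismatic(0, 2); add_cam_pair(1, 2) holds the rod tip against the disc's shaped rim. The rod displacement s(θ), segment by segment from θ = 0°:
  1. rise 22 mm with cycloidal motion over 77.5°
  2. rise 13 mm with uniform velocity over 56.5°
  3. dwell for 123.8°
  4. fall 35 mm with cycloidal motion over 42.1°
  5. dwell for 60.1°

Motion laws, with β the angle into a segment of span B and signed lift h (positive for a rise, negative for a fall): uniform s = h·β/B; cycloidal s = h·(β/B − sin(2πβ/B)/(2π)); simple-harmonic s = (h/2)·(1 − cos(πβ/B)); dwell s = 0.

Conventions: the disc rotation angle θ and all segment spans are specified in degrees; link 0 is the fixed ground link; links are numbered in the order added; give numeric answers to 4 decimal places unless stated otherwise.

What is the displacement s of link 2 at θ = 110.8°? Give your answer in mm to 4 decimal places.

segment 1 (0° to 77.5°, cycloidal, h = 22) is passed completely: s = 0.0000 + (22) = 22.0000
θ = 110.8° falls in segment 2 (77.5° to 134°, uniform, h = 13): β = 110.8 − 77.5 = 33.3°, B = 56.5°; Δs = 13·33.3/56.5 = 7.6619; s = 22.0000 + 7.6619 = 29.6619

29.6619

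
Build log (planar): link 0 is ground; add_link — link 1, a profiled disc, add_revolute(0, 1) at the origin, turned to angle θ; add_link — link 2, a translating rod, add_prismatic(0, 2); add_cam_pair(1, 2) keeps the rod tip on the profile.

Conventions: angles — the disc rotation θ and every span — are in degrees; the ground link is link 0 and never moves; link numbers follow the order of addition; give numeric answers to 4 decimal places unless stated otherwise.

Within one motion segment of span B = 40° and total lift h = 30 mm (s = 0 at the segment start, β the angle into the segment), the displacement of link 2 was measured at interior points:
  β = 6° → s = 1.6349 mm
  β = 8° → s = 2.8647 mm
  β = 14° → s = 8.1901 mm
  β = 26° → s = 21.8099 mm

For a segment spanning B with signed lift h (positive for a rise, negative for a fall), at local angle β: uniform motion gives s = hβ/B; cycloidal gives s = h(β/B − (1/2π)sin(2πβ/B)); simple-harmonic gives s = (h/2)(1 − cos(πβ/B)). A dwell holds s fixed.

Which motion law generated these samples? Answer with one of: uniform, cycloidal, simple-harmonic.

candidates at β/B = r: uniform s = h·r (linear in β); cycloidal s = h·(r − sin(2πr)/(2π)); simple-harmonic s = (h/2)(1 − cos(πr))
β=6°: printed 1.6349 | uniform 4.5000, cycloidal 0.6372, simple-harmonic 1.6349
β=8°: printed 2.8647 | uniform 6.0000, cycloidal 1.4590, simple-harmonic 2.8647
β=14°: printed 8.1901 | uniform 10.5000, cycloidal 6.6372, simple-harmonic 8.1901
β=26°: printed 21.8099 | uniform 19.5000, cycloidal 23.3628, simple-harmonic 21.8099
only one law matches every sample → simple-harmonic

simple-harmonic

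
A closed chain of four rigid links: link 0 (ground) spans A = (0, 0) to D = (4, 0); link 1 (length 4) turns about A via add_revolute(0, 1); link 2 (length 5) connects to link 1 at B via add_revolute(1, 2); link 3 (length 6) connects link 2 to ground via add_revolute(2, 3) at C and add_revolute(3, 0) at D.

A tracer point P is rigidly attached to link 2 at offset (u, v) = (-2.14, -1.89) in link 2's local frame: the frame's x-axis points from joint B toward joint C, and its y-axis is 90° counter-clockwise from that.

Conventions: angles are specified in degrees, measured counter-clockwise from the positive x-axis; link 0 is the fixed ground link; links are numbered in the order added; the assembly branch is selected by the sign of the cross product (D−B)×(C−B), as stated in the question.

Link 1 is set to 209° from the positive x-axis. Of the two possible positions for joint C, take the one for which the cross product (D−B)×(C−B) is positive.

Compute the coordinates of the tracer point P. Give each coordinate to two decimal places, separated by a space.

A=(0,0), D=(4.00,0)
B = A + 4.00·(cos209°, sin209°) = (-3.4985, -1.9392)
|BD| = 7.7452
circle(B,5.00) ∩ circle(D,6.00): a=3.1625, h=3.8728
  candidates: C₊=(-1.4064,2.6020) cross=29.996; C₋=(0.5329,-4.8969) cross=-29.996
  branch + wants cross > 0 → take C=(-1.4064,2.6020) (cross=29.996)
ex = (C−B)/|BC| = (0.4184,0.9083); ey = (-0.9083,0.4184)
P = B + -2.14·ex + -1.89·ey = (-2.6773,-4.6737)

-2.68 -4.67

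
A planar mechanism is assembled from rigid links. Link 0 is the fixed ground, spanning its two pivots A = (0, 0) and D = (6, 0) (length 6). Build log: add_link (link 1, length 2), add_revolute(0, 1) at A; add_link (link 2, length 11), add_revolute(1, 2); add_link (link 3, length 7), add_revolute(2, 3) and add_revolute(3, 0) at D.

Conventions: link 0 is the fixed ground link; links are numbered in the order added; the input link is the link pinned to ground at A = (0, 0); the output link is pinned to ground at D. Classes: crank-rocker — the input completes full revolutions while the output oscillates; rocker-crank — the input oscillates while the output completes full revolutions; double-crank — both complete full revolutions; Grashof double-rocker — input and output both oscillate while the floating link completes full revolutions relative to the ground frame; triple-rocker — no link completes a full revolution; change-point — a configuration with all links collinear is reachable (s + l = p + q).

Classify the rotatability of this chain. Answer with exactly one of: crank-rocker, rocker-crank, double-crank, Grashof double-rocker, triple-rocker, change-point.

lengths: ground=6, input=2, coupler=11, output=7
sorted: s=2 (shortest), l=11 (longest), p+q=13
s + l = 13 vs p + q = 13
s + l = p + q → change-point (collinear configuration reachable)

change-point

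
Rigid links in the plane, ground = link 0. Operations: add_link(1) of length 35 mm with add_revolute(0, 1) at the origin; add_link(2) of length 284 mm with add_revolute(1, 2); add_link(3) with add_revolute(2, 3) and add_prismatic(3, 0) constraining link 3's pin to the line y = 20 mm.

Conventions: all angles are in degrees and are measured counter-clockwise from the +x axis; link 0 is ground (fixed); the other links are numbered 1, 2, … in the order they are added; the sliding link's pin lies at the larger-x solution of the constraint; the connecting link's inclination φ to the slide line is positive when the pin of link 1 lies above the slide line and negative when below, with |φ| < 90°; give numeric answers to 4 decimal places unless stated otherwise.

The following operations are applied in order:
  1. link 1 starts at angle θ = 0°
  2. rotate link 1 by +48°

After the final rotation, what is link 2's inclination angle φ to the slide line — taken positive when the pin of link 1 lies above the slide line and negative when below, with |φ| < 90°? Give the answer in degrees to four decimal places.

geometry: r = 35 mm, L = 284 mm, e = 20 mm; θ starts at 0°
rotate link 1 by +48°: θ ← 0° +48° = 48°
h = r sin θ − e = 26.010069 − 20 = 6.010069
sin φ = h / L = 6.010069 / 284 = 0.02116221
φ = arcsin(0.02116221) = 1.212596°

1.2126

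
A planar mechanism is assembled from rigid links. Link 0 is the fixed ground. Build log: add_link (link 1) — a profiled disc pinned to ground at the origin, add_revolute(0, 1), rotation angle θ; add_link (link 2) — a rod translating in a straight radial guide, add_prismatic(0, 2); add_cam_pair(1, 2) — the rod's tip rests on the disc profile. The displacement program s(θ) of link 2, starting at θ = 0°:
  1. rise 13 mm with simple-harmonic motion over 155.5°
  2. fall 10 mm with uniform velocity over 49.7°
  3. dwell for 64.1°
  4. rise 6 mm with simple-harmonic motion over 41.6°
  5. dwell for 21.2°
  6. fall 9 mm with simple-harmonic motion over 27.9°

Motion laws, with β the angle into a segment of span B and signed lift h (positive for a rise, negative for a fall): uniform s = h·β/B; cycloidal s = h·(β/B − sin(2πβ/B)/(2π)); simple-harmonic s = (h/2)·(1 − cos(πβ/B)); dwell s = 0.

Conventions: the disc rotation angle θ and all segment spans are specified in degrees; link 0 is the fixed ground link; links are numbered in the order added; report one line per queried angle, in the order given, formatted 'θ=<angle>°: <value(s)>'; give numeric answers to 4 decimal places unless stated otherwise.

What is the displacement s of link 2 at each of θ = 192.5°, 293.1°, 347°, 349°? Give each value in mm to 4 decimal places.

seg 1 [0°–155.5°] simple-harmonic, h=13: full span → s += 13 → s = 13.0000
seg 2 [155.5°–205.2°] uniform, h=-10: θ=192.5° here. β=37, B=49.7. -10·37/49.7 = -7.4447 → s = 5.5553
seg 2 [155.5°–205.2°] uniform, h=-10: full span → s += -10 → s = 3.0000
seg 3 [205.2°–269.3°] dwell: s stays 3.0000
seg 4 [269.3°–310.9°] simple-harmonic, h=6: θ=293.1° here. β=23.8, B=41.6. 6/2·(1 − cos(π·0.5721)) = 3.6739 → s = 6.6739
seg 4 [269.3°–310.9°] simple-harmonic, h=6: full span → s += 6 → s = 9.0000
seg 5 [310.9°–332.1°] dwell: s stays 9.0000
seg 6 [332.1°–360°] simple-harmonic, h=-9: θ=347° here. β=14.9, B=27.9. -9/2·(1 − cos(π·0.5341)) = -4.9805 → s = 4.0195
seg 6 [332.1°–360°] simple-harmonic, h=-9: θ=349° here. β=16.9, B=27.9. -9/2·(1 − cos(π·0.6057)) = -5.9675 → s = 3.0325

θ=192.5°: 5.5553
θ=293.1°: 6.6739
θ=347°: 4.0195
θ=349°: 3.0325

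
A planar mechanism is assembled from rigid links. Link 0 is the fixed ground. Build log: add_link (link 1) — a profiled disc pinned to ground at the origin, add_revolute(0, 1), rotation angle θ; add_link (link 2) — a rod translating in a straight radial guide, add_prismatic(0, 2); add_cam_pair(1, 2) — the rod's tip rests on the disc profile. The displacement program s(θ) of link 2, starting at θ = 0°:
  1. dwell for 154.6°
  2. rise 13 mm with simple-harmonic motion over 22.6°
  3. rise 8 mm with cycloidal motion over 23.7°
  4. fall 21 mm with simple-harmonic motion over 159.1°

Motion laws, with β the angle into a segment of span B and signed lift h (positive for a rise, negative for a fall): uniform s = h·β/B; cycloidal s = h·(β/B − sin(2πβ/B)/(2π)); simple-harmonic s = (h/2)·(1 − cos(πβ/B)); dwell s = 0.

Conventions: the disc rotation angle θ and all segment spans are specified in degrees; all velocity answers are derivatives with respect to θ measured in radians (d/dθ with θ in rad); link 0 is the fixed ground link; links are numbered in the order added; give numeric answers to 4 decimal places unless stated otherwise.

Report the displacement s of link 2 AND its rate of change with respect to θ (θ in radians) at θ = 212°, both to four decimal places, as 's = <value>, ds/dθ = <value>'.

seg 1 [0°–154.6°] dwell: s stays 0.0000
seg 2 [154.6°–177.2°] simple-harmonic, h=13: full span → s += 13 → s = 13.0000
seg 3 [177.2°–200.9°] cycloidal, h=8: full span → s += 8 → s = 21.0000
seg 4 [200.9°–360°] simple-harmonic, h=-21: θ=212° here. β=11.1, B=159.1. -21/2·(1 − cos(π·0.0698)) = -0.2512 → s = 20.7488
velocity in seg [200.9°–360°] (simple-harmonic), θ in radians: β = 11.1° = 0.1937 rad, B = 159.1° = 2.7768 rad; ds/dθ = (πh/(2B)) sin(πβ/B) = (π·(-21)/(2·2.7768)) sin(π·0.0698) = -2.582923 mm/rad

s = 20.7488, ds/dθ = -2.5829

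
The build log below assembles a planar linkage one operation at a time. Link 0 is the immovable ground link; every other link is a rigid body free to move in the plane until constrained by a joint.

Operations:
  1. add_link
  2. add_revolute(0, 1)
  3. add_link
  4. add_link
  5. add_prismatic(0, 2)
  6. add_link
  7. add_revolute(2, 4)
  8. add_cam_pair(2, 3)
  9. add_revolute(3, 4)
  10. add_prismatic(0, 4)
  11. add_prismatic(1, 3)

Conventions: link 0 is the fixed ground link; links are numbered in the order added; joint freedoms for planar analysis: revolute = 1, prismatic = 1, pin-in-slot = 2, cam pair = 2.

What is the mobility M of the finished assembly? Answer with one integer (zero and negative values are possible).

link 0 = ground. State L|J1|J2 = 1|0|0
+link1  2|0|0
R(0,1) f=1→J1  2|1|0
+link2  3|1|0
+link3  4|1|0
P(0,2) f=1→J1  4|2|0
+link4  5|2|0
R(2,4) f=1→J1  5|3|0
C(2,3) f=2→J2  5|3|1
R(3,4) f=1→J1  5|4|1
P(0,4) f=1→J1  5|5|1
P(1,3) f=1→J1  5|6|1
M = 3(5−1)−2·6−1 = 12−12−1 = -1

M = -1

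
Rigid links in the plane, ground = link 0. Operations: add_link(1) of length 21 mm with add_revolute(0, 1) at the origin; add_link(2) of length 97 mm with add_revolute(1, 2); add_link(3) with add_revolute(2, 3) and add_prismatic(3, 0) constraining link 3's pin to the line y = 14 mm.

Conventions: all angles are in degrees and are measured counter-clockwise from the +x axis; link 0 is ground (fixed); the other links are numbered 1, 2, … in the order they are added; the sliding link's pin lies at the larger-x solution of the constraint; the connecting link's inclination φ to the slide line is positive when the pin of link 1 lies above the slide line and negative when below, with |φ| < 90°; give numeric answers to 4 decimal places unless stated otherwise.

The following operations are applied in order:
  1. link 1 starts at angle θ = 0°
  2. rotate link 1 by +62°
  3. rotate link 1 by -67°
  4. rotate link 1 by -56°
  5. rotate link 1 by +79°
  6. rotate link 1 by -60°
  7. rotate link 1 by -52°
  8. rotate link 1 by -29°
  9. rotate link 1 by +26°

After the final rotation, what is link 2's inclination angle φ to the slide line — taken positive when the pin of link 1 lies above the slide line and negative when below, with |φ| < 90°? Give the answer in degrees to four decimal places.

geometry: r = 21 mm, L = 97 mm, e = 14 mm; θ starts at 0°
rotate link 1 by +62°: θ ← 0° +62° = 62°
rotate link 1 by -67°: θ ← 62° -67° = -5°
rotate link 1 by -56°: θ ← -5° -56° = -61°
rotate link 1 by +79°: θ ← -61° +79° = 18°
rotate link 1 by -60°: θ ← 18° -60° = -42°
rotate link 1 by -52°: θ ← -42° -52° = -94°
rotate link 1 by -29°: θ ← -94° -29° = -123°
rotate link 1 by +26°: θ ← -123° +26° = -97°
h = r sin θ − e = -20.843469 − 14 = -34.843469
sin φ = h / L = -34.843469 / 97 = -0.35921102
φ = arcsin(-0.35921102) = -21.051750°

-21.0518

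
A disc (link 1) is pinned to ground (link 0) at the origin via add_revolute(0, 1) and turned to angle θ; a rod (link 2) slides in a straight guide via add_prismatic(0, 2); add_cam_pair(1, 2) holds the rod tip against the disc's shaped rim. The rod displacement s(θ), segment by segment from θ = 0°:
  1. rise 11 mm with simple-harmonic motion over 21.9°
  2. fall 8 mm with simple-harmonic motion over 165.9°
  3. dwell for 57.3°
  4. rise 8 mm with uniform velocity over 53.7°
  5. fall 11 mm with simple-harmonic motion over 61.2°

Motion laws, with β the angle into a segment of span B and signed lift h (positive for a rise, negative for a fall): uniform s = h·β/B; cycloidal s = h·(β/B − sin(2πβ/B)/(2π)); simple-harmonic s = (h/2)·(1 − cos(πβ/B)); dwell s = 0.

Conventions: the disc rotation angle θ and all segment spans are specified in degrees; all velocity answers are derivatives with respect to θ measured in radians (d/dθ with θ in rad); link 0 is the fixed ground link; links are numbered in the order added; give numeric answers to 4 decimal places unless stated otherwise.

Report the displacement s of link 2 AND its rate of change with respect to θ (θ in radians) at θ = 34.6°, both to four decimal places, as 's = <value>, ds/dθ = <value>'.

segment 1 (0° to 21.9°, simple-harmonic, h = 11) is passed completely: s = 0.0000 + (11) = 11.0000
θ = 34.6° falls in segment 2 (21.9° to 187.8°, simple-harmonic, h = -8): β = 34.6 − 21.9 = 12.7°, B = 165.9°; Δs = -8/2·(1 − cos(π·0.0766)) = -0.1151; s = 11.0000 − 0.1151 = 10.8849
velocity in seg [21.9°–187.8°] (simple-harmonic), θ in radians: β = 12.7° = 0.2217 rad, B = 165.9° = 2.8955 rad; ds/dθ = (πh/(2B)) sin(πβ/B) = (π·(-8)/(2·2.8955)) sin(π·0.0766) = -1.033710 mm/rad

s = 10.8849, ds/dθ = -1.0337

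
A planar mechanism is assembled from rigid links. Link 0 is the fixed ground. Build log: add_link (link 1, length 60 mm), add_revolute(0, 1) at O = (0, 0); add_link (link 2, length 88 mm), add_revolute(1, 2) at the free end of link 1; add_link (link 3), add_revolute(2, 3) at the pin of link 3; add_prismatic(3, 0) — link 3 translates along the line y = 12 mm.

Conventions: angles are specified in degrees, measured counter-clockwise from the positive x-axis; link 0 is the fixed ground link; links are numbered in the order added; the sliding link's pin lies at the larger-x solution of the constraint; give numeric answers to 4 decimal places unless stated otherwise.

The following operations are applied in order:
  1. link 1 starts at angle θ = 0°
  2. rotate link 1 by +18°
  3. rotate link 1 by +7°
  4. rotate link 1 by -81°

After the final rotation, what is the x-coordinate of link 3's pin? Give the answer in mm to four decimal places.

geometry: r = 60 mm, L = 88 mm, e = 12 mm; θ starts at 0°
rotate link 1 by +18°: θ ← 0° +18° = 18°
rotate link 1 by +7°: θ ← 18° +7° = 25°
rotate link 1 by -81°: θ ← 25° -81° = -56°
crank pin P = (r cos θ, r sin θ) = (33.551574, -49.742254)
h = r sin θ − e = -49.742254 − 12 = -61.742254
x = r cos θ + √(L² − h²) = 33.551574 + 62.704817 = 96.256391

96.2564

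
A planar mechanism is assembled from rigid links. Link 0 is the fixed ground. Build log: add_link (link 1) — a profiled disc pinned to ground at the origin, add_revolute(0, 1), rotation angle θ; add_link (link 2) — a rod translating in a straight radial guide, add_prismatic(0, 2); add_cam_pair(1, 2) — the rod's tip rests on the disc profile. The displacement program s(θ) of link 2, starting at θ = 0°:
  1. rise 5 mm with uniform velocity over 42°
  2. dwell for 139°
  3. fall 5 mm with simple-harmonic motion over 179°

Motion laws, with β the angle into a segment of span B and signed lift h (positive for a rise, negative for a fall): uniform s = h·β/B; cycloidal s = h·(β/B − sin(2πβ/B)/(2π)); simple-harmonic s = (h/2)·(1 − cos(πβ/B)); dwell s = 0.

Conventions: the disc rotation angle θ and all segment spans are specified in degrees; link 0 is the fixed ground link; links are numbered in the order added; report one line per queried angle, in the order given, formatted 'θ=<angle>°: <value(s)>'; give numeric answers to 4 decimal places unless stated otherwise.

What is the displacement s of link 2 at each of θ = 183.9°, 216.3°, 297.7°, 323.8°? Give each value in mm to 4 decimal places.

seg 1 [0°–42°] uniform, h=5: full span → s += 5 → s = 5.0000
seg 2 [42°–181°] dwell: s stays 5.0000
seg 3 [181°–360°] simple-harmonic, h=-5: θ=183.9° here. β=2.9, B=179. -5/2·(1 − cos(π·0.0162)) = -0.0032 → s = 4.9968
seg 3 [181°–360°] simple-harmonic, h=-5: θ=216.3° here. β=35.3, B=179. -5/2·(1 − cos(π·0.1972)) = -0.4646 → s = 4.5354
seg 3 [181°–360°] simple-harmonic, h=-5: θ=297.7° here. β=116.7, B=179. -5/2·(1 − cos(π·0.6520)) = -3.6486 → s = 1.3514
seg 3 [181°–360°] simple-harmonic, h=-5: θ=323.8° here. β=142.8, B=179. -5/2·(1 − cos(π·0.7978)) = -4.5122 → s = 0.4878

θ=183.9°: 4.9968
θ=216.3°: 4.5354
θ=297.7°: 1.3514
θ=323.8°: 0.4878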